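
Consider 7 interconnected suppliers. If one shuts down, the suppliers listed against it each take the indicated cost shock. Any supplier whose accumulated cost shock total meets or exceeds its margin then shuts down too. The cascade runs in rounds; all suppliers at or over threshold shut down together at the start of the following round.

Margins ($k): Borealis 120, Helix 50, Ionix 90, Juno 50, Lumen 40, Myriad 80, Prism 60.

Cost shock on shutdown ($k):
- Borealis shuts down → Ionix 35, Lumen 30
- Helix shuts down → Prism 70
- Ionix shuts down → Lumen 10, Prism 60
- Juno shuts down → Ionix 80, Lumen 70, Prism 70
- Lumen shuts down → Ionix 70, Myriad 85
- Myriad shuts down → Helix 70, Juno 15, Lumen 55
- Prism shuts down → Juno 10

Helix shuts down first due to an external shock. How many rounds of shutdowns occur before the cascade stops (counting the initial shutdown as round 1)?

2

Round 1 — Helix shuts down (initial).
  Prism: +70 → 70 ≥ 60
Round 2 — Prism shuts down.
  Juno: +10 → 10 < 50
No further shutdowns.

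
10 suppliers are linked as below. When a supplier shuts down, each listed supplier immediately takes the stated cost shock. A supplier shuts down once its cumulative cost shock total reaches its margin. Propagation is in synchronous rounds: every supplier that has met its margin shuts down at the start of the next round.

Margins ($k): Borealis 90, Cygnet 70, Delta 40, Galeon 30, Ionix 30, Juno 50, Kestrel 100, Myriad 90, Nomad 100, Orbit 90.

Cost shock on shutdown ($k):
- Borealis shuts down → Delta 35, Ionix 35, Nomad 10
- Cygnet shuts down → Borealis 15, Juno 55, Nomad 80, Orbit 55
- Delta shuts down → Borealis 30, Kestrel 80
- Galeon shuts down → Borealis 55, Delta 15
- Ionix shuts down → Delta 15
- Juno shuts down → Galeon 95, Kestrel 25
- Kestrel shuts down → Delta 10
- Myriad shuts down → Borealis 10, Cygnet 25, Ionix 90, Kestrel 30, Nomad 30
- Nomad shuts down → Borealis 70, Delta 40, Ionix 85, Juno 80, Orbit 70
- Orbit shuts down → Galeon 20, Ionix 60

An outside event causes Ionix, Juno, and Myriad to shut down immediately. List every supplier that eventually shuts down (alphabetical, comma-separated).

Galeon, Ionix, Juno, Myriad

Round 1 — Ionix, Juno, Myriad shut down (initial).
  Borealis: +10 → 10 < 90
  Cygnet: +25 → 25 < 70
  Delta: +15 → 15 < 40
  Galeon: +95 → 95 ≥ 30
  Kestrel: +25+30 → 55 < 100
  Nomad: +30 → 30 < 100
Round 2 — Galeon shuts down.
  Borealis: +55 → 65 < 90
  Delta: +15 → 30 < 40
No further shutdowns.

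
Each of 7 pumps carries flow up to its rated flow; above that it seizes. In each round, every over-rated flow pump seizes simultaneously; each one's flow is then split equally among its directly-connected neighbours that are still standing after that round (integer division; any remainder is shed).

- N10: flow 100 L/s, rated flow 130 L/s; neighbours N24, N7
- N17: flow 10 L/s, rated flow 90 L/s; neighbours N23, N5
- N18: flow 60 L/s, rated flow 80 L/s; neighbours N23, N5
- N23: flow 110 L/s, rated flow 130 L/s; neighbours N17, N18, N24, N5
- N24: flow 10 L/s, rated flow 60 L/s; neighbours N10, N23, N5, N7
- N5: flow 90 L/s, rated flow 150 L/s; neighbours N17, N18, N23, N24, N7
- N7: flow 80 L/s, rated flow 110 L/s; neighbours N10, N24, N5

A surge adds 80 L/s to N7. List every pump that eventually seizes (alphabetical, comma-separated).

Round 1 — N7 at 160 > 110. N7 seizes.
  N7 sheds 160 L/s to N10, N24, N5: 53 each (1 lost).
    N10: 100+53 = 153 > 130
    N24: 10+53 = 63 > 60
    N5: 90+53 = 143 ≤ 150
Round 2 — N10, N24 seize.
  N10 sheds 153 L/s: no online neighbours, lost.
  N24 sheds 63 L/s to N23, N5: 31 each (1 lost).
    N23: 110+31 = 141 > 130
    N5: 143+31 = 174 > 150
Round 3 — N23, N5 seize.
  N23 sheds 141 L/s to N17, N18: 70 each (1 lost).
    N17: 10+70 = 80 ≤ 90
    N18: 60+70 = 130 > 80
  N5 sheds 174 L/s to N17, N18: 87 each.
    N17: 80+87 = 167 > 90
    N18: 130+87 = 217 > 80
Round 4 — N17, N18 seize.
  N17 sheds 167 L/s: no online neighbours, lost.
  N18 sheds 217 L/s: no online neighbours, lost.
No further seizures.

N10, N17, N18, N23, N24, N5, N7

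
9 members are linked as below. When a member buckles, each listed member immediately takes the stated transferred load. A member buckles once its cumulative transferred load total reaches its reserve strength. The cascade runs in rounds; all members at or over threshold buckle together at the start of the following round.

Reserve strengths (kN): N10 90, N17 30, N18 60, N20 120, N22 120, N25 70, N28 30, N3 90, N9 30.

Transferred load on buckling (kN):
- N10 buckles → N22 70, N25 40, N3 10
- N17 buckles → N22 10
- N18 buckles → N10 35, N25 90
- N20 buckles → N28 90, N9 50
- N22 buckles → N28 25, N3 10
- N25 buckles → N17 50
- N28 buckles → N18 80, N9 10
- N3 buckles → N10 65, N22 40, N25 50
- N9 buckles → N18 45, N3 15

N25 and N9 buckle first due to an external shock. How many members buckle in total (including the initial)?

Round 1 — N25, N9 buckle (initial).
  N17: +50 → 50 ≥ 30
  N18: +45 → 45 < 60
  N3: +15 → 15 < 90
Round 2 — N17 buckles.
  N22: +10 → 10 < 120
No further bucklings.

3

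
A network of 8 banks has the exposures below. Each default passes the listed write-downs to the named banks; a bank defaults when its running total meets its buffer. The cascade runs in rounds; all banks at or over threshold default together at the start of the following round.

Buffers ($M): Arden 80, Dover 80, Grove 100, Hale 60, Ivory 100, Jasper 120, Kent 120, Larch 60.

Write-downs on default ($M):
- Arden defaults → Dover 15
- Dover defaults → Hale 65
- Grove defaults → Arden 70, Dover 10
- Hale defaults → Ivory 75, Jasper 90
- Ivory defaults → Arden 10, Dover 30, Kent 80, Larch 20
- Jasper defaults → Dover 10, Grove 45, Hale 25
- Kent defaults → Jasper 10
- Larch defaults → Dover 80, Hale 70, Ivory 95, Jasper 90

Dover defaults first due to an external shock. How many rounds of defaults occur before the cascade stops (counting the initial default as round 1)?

2

Round 1 — Dover defaults (initial).
  Hale: +65 → 65 ≥ 60
Round 2 — Hale defaults.
  Ivory: +75 → 75 < 100
  Jasper: +90 → 90 < 120
No further defaults.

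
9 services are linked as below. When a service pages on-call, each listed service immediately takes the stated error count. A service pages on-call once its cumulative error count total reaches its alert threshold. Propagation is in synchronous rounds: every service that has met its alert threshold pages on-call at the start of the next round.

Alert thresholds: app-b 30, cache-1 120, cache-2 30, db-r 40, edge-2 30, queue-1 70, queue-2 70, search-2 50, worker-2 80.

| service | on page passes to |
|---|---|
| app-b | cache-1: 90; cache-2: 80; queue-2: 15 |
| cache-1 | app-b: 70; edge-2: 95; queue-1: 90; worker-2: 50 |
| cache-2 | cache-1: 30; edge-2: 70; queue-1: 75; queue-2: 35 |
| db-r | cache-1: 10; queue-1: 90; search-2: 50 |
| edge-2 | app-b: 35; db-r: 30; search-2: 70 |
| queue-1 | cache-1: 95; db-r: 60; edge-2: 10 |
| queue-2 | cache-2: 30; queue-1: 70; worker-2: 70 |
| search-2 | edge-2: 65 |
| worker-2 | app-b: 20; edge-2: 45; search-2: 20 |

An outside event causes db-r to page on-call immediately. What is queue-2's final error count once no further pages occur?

50

Round 1 — db-r pages on-call (initial).
  cache-1: +10 → 10 < 120
  queue-1: +90 → 90 ≥ 70
  search-2: +50 → 50 ≥ 50
Round 2 — queue-1, search-2 page on-call.
  cache-1: +95 → 105 < 120
  edge-2: +10+65 → 75 ≥ 30
Round 3 — edge-2 pages on-call.
  app-b: +35 → 35 ≥ 30
Round 4 — app-b pages on-call.
  cache-1: +90 → 195 ≥ 120
  cache-2: +80 → 80 ≥ 30
  queue-2: +15 → 15 < 70
Round 5 — cache-1, cache-2 page on-call.
  queue-2: +35 → 50 < 70
  worker-2: +50 → 50 < 80
No further pages.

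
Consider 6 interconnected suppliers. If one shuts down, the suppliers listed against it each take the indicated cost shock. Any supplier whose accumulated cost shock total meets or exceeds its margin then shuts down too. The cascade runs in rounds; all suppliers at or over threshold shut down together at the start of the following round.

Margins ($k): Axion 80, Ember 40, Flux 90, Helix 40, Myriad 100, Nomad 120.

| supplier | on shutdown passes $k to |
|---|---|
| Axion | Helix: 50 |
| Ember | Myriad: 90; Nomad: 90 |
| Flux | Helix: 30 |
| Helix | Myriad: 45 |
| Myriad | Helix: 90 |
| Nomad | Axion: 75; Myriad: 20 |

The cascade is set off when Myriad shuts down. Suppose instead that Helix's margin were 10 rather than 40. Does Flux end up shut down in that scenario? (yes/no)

no

With Helix's margin at 10:
Round 1 — Myriad shuts down (initial).
  Helix: +90 → 90 ≥ 10
Round 2 — Helix shuts down.
No further shutdowns.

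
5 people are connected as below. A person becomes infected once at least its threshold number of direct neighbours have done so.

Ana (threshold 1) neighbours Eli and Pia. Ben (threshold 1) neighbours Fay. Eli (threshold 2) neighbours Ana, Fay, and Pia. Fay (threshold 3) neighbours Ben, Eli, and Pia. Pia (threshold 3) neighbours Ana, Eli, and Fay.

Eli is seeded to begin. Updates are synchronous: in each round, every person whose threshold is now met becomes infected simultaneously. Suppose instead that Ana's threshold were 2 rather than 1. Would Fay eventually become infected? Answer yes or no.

no

With Ana's threshold at 2:
Round 1 — Eli becomes infected (initial).
Round 2 — no new infections; cascade stops.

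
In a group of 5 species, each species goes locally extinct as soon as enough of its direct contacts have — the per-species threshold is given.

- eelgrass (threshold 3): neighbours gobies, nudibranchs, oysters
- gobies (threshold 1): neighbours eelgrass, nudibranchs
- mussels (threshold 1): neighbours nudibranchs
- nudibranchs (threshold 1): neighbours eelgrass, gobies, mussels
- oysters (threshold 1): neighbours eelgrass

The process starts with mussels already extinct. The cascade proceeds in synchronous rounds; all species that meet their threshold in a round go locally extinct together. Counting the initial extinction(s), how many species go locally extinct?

3

Round 1 — mussels goes locally extinct (initial).
Round 2 — checking thresholds:
  nudibranchs: 1 of 3 neighbours ≥ 1, goes locally extinct.
Round 3 — checking thresholds:
  eelgrass: 1 of 3 neighbours < 3, holds.
  gobies: 1 of 2 neighbours ≥ 1, goes locally extinct.
Round 4 — no new extinctions; cascade stops.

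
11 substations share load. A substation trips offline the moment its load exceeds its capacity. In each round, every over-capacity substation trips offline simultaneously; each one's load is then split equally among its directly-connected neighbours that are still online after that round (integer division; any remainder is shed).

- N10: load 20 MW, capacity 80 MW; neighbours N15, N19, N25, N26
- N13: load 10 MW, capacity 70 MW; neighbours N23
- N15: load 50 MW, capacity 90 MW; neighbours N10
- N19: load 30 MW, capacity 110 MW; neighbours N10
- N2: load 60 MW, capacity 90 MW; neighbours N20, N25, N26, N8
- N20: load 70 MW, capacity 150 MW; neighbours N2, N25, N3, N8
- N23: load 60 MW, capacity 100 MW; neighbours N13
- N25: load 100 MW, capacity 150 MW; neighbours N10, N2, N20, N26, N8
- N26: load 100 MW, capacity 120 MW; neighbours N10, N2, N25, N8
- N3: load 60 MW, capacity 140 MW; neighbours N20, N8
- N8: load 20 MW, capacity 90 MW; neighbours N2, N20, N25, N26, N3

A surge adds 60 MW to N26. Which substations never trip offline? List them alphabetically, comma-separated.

N13, N19, N23

Round 1 — N26 at 160 > 120. N26 trips offline.
  N26 sheds 160 MW to N10, N2, N25, N8: 40 each.
    N10: 20+40 = 60 ≤ 80
    N2: 60+40 = 100 > 90
    N25: 100+40 = 140 ≤ 150
    N8: 20+40 = 60 ≤ 90
Round 2 — N2 trips offline.
  N2 sheds 100 MW to N20, N25, N8: 33 each (1 lost).
    N20: 70+33 = 103 ≤ 150
    N25: 140+33 = 173 > 150
    N8: 60+33 = 93 > 90
Round 3 — N25, N8 trip offline.
  N25 sheds 173 MW to N10, N20: 86 each (1 lost).
    N10: 60+86 = 146 > 80
    N20: 103+86 = 189 > 150
  N8 sheds 93 MW to N20, N3: 46 each (1 lost).
    N20: 189+46 = 235 > 150
    N3: 60+46 = 106 ≤ 140
Round 4 — N10, N20 trip offline.
  N10 sheds 146 MW to N15, N19: 73 each.
    N15: 50+73 = 123 > 90
    N19: 30+73 = 103 ≤ 110
  N20 sheds 235 MW to N3: 235 each.
    N3: 106+235 = 341 > 140
Round 5 — N15, N3 trip offline.
  N15 sheds 123 MW: no online neighbours, lost.
  N3 sheds 341 MW: no online neighbours, lost.
No further trips.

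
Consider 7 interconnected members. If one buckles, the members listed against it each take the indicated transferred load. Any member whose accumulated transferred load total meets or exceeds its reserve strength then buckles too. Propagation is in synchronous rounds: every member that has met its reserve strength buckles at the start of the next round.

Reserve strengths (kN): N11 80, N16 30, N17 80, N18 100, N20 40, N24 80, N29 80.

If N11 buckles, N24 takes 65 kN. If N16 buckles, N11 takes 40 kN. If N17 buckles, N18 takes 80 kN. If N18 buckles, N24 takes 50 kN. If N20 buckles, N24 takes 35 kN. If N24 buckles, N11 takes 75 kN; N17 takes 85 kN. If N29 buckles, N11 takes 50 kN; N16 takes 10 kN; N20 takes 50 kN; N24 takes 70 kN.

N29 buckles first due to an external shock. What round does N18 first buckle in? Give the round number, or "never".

Round 1 — N29 buckles (initial).
  N11: +50 → 50 < 80
  N16: +10 → 10 < 30
  N20: +50 → 50 ≥ 40
  N24: +70 → 70 < 80
Round 2 — N20 buckles.
  N24: +35 → 105 ≥ 80
Round 3 — N24 buckles.
  N11: +75 → 125 ≥ 80
  N17: +85 → 85 ≥ 80
Round 4 — N11, N17 buckle.
  N18: +80 → 80 < 100
No further bucklings.

never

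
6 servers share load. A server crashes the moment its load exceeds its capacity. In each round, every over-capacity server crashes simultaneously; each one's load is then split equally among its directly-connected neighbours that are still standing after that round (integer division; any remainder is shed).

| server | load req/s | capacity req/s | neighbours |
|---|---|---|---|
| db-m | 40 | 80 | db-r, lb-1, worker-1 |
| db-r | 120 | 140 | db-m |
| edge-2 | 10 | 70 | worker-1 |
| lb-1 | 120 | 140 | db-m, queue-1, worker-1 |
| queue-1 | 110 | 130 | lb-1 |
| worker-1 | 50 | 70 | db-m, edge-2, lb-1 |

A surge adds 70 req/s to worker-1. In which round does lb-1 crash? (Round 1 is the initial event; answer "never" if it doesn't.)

Round 1 — worker-1 at 120 > 70. worker-1 crashes.
  worker-1 sheds 120 req/s to db-m, edge-2, lb-1: 40 each.
    db-m: 40+40 = 80 ≤ 80
    edge-2: 10+40 = 50 ≤ 70
    lb-1: 120+40 = 160 > 140
Round 2 — lb-1 crashes.
  lb-1 sheds 160 req/s to db-m, queue-1: 80 each.
    db-m: 80+80 = 160 > 80
    queue-1: 110+80 = 190 > 130
Round 3 — db-m, queue-1 crash.
  db-m sheds 160 req/s to db-r: 160 each.
    db-r: 120+160 = 280 > 140
  queue-1 sheds 190 req/s: no online neighbours, lost.
Round 4 — db-r crashes.
  db-r sheds 280 req/s: no online neighbours, lost.
No further crashes.

2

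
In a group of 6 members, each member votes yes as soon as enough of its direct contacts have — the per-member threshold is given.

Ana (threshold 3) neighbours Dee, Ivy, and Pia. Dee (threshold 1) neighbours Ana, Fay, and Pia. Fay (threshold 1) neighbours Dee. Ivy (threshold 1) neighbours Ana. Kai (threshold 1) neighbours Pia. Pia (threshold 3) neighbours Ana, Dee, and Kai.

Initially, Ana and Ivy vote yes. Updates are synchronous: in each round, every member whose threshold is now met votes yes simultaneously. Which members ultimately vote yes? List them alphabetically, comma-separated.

Ana, Dee, Fay, Ivy

Round 1 — Ana, Ivy vote yes (initial).
Round 2 — checking thresholds:
  Dee: 1 of 3 neighbours ≥ 1, votes yes.
  Pia: 1 of 3 neighbours < 3, below threshold.
Round 3 — checking thresholds:
  Fay: 1 of 1 neighbours ≥ 1, votes yes.
  Pia: 2 of 3 neighbours < 3, below threshold.
Round 4 — no new yes votes; cascade stops.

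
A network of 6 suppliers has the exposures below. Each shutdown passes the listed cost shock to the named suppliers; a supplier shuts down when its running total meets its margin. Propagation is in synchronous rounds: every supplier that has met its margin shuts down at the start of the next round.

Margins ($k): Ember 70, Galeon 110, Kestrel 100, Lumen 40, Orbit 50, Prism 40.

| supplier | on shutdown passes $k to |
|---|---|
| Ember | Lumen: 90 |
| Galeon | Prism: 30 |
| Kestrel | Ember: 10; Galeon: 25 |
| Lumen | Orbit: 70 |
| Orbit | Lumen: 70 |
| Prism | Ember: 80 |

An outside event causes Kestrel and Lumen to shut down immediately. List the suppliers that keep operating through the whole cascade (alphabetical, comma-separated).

Ember, Galeon, Prism

Round 1 — Kestrel, Lumen shut down (initial).
  Ember: +10 → 10 < 70
  Galeon: +25 → 25 < 110
  Orbit: +70 → 70 ≥ 50
Round 2 — Orbit shuts down.
No further shutdowns.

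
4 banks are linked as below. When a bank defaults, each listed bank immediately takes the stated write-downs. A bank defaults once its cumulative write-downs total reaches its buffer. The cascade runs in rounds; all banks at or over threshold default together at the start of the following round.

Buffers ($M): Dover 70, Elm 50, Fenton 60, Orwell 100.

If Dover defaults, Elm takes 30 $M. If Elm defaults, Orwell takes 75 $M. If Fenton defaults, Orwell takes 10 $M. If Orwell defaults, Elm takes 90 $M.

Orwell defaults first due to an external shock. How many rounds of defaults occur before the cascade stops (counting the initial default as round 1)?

Round 1 — Orwell defaults (initial).
  Elm: +90 → 90 ≥ 50
Round 2 — Elm defaults.
No further defaults.

2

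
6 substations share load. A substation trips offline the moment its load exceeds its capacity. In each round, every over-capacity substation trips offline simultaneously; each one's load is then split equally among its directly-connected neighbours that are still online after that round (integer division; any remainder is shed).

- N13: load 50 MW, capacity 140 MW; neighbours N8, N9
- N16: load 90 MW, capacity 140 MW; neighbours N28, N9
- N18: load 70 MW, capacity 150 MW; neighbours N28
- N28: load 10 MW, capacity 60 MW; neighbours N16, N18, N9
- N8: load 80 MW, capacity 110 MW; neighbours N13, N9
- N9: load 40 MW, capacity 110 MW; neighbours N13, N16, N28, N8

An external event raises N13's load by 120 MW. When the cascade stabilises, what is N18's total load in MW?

142

Round 1 — N13 at 170 > 140. N13 trips offline.
  N13 sheds 170 MW to N8, N9: 85 each.
    N8: 80+85 = 165 > 110
    N9: 40+85 = 125 > 110
Round 2 — N8, N9 trip offline.
  N8 sheds 165 MW: no online neighbours, lost.
  N9 sheds 125 MW to N16, N28: 62 each (1 lost).
    N16: 90+62 = 152 > 140
    N28: 10+62 = 72 > 60
Round 3 — N16, N28 trip offline.
  N16 sheds 152 MW: no online neighbours, lost.
  N28 sheds 72 MW to N18: 72 each.
    N18: 70+72 = 142 ≤ 150
No further trips.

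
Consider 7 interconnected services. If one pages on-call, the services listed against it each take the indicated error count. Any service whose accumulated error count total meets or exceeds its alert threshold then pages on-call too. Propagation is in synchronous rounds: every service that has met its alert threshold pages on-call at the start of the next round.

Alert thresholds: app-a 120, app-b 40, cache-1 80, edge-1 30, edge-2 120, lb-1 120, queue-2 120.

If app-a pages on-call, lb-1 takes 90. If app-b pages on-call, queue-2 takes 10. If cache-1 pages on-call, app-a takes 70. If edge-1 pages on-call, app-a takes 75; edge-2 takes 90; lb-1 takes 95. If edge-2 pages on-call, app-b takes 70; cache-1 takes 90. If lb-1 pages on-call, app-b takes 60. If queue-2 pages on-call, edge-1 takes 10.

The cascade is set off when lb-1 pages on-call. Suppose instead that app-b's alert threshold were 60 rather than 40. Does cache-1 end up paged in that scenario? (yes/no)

With app-b's alert threshold at 60:
Round 1 — lb-1 pages on-call (initial).
  app-b: +60 → 60 ≥ 60
Round 2 — app-b pages on-call.
  queue-2: +10 → 10 < 120
No further pages.

no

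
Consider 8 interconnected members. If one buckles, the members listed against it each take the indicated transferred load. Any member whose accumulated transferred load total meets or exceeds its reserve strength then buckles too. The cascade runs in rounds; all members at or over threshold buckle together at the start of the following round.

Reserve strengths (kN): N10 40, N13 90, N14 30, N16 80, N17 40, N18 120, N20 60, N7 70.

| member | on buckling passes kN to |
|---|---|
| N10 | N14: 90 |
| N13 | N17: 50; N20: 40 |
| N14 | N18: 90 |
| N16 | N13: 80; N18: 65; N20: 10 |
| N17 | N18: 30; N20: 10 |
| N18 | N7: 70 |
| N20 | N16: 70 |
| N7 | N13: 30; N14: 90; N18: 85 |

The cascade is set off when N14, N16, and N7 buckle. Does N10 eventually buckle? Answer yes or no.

Round 1 — N14, N16, N7 buckle (initial).
  N13: +80+30 → 110 ≥ 90
  N18: +90+65+85 → 240 ≥ 120
  N20: +10 → 10 < 60
Round 2 — N13, N18 buckle.
  N17: +50 → 50 ≥ 40
  N20: +40 → 50 < 60
Round 3 — N17 buckles.
  N20: +10 → 60 ≥ 60
Round 4 — N20 buckles.
No further bucklings.

no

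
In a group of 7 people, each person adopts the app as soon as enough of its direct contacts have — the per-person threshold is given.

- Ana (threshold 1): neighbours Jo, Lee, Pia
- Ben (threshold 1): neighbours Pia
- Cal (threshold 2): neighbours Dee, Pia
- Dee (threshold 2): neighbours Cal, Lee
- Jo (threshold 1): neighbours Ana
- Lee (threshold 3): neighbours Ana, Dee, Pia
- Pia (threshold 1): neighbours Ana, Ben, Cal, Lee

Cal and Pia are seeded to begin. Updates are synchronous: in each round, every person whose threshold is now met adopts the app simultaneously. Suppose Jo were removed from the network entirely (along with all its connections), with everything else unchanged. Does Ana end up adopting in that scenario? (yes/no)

With Jo removed:
Round 1 — Cal, Pia adopt the app (initial).
Round 2 — checking thresholds:
  Ana: 1 of 2 neighbours ≥ 1, adopts the app.
  Ben: 1 of 1 neighbours ≥ 1, adopts the app.
  Dee: 1 of 2 neighbours < 2, below threshold.
  Lee: 1 of 3 neighbours < 3, below threshold.
Round 3 — no new adoptions; cascade stops.

yes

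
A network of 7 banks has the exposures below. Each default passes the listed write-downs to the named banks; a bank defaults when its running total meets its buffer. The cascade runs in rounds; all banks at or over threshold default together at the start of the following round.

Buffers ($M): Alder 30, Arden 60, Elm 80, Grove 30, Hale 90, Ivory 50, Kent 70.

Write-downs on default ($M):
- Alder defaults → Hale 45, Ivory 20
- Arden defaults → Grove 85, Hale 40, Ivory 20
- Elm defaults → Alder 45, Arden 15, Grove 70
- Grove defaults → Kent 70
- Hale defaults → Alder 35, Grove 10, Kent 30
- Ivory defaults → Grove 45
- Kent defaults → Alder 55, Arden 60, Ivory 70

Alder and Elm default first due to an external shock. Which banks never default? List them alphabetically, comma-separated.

Round 1 — Alder, Elm default (initial).
  Arden: +15 → 15 < 60
  Grove: +70 → 70 ≥ 30
  Hale: +45 → 45 < 90
  Ivory: +20 → 20 < 50
Round 2 — Grove defaults.
  Kent: +70 → 70 ≥ 70
Round 3 — Kent defaults.
  Arden: +60 → 75 ≥ 60
  Ivory: +70 → 90 ≥ 50
Round 4 — Arden, Ivory default.
  Hale: +40 → 85 < 90
No further defaults.

Hale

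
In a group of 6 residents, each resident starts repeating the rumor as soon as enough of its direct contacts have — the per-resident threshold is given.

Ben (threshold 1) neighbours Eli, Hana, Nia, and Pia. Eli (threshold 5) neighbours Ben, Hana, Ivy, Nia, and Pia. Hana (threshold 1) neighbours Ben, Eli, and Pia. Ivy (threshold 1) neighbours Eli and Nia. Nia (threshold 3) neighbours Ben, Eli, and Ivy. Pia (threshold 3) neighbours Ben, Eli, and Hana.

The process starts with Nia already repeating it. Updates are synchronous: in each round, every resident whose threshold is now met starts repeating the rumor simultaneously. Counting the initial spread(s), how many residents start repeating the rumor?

4

Round 1 — Nia starts repeating the rumor (initial).
Round 2 — checking thresholds:
  Ben: 1 of 4 neighbours ≥ 1, starts repeating the rumor.
  Eli: 1 of 5 neighbours < 5, below threshold.
  Ivy: 1 of 2 neighbours ≥ 1, starts repeating the rumor.
Round 3 — checking thresholds:
  Eli: 3 of 5 neighbours < 5, below threshold.
  Hana: 1 of 3 neighbours ≥ 1, starts repeating the rumor.
  Pia: 1 of 3 neighbours < 3, below threshold.
Round 4 — no new spreads; cascade stops.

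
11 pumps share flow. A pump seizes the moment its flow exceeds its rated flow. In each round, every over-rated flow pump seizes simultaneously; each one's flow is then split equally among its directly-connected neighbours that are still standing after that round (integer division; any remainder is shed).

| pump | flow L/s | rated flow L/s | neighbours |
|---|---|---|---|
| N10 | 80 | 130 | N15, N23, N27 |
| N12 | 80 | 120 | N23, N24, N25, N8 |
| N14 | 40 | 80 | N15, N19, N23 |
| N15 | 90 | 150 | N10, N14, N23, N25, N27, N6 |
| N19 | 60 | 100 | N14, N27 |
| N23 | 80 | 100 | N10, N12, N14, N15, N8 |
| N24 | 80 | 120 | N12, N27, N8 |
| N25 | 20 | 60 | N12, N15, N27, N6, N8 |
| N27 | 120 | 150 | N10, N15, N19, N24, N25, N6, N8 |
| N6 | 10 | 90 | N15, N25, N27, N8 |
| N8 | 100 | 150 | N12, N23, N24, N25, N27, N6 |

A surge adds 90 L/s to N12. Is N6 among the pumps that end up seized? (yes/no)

yes

Round 1 — N12 at 170 > 120. N12 seizes.
  N12 sheds 170 L/s to N23, N24, N25, N8: 42 each (2 lost).
    N23: 80+42 = 122 > 100
    N24: 80+42 = 122 > 120
    N25: 20+42 = 62 > 60
    N8: 100+42 = 142 ≤ 150
Round 2 — N23, N24, N25 seize.
  N23 sheds 122 L/s to N10, N14, N15, N8: 30 each (2 lost).
    N10: 80+30 = 110 ≤ 130
    N14: 40+30 = 70 ≤ 80
    N15: 90+30 = 120 ≤ 150
    N8: 142+30 = 172 > 150
  N24 sheds 122 L/s to N27, N8: 61 each.
    N27: 120+61 = 181 > 150
    N8: 172+61 = 233 > 150
  N25 sheds 62 L/s to N15, N27, N6, N8: 15 each (2 lost).
    N15: 120+15 = 135 ≤ 150
    N27: 181+15 = 196 > 150
    N6: 10+15 = 25 ≤ 90
    N8: 233+15 = 248 > 150
Round 3 — N27, N8 seize.
  N27 sheds 196 L/s to N10, N15, N19, N6: 49 each.
    N10: 110+49 = 159 > 130
    N15: 135+49 = 184 > 150
    N19: 60+49 = 109 > 100
    N6: 25+49 = 74 ≤ 90
  N8 sheds 248 L/s to N6: 248 each.
    N6: 74+248 = 322 > 90
Round 4 — N10, N15, N19, N6 seize.
  N10 sheds 159 L/s: no online neighbours, lost.
  N15 sheds 184 L/s to N14: 184 each.
    N14: 70+184 = 254 > 80
  N19 sheds 109 L/s to N14: 109 each.
    N14: 254+109 = 363 > 80
  N6 sheds 322 L/s: no online neighbours, lost.
Round 5 — N14 seizes.
  N14 sheds 363 L/s: no online neighbours, lost.
No further seizures.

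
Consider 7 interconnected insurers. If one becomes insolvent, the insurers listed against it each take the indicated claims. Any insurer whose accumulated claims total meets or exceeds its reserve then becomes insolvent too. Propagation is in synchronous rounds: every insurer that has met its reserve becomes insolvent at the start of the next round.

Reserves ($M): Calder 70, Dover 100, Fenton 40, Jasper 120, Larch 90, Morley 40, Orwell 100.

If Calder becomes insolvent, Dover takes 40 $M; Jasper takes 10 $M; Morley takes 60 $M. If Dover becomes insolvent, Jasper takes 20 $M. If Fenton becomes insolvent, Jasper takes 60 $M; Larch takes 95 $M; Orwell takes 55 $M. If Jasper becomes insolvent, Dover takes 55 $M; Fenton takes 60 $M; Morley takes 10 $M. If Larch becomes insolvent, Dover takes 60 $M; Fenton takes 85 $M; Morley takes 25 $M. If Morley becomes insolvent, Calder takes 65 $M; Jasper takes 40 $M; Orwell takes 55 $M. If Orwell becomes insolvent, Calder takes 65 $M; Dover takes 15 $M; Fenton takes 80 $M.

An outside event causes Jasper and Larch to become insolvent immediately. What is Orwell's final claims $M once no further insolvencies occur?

55

Round 1 — Jasper, Larch become insolvent (initial).
  Dover: +55+60 → 115 ≥ 100
  Fenton: +60+85 → 145 ≥ 40
  Morley: +10+25 → 35 < 40
Round 2 — Dover, Fenton become insolvent.
  Orwell: +55 → 55 < 100
No further insolvencies.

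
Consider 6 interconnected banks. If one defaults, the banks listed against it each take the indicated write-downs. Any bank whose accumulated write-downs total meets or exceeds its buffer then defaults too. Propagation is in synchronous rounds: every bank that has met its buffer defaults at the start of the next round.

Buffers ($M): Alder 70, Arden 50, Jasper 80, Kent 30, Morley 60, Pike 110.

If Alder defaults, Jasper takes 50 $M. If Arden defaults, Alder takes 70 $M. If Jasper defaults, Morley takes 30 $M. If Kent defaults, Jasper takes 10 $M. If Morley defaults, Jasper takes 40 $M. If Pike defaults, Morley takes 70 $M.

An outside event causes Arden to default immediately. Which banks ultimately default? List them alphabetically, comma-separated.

Alder, Arden

Round 1 — Arden defaults (initial).
  Alder: +70 → 70 ≥ 70
Round 2 — Alder defaults.
  Jasper: +50 → 50 < 80
No further defaults.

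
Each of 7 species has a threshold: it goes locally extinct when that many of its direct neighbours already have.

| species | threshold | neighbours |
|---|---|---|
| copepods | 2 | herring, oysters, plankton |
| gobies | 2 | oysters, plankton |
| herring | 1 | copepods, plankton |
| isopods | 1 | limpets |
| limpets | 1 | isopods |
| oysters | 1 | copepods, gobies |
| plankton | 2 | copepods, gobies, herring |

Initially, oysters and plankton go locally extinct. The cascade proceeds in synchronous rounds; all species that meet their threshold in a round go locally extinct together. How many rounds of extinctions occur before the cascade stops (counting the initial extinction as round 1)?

2

Round 1 — oysters, plankton go locally extinct (initial).
Round 2 — checking thresholds:
  copepods: 2 of 3 neighbours ≥ 2, goes locally extinct.
  gobies: 2 of 2 neighbours ≥ 2, goes locally extinct.
  herring: 1 of 2 neighbours ≥ 1, goes locally extinct.
Round 3 — no new extinctions; cascade stops.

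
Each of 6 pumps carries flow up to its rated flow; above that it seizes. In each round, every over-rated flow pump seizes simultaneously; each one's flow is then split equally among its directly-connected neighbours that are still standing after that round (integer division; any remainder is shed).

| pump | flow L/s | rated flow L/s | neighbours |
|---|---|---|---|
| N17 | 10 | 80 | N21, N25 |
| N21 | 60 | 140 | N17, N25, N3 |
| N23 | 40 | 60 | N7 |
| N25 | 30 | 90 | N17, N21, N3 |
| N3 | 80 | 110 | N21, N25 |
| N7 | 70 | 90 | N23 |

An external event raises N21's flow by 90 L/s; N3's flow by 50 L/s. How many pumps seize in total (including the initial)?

Round 1 — N21 at 150 > 140; N3 at 130 > 110. N21, N3 seize.
  N21 sheds 150 L/s to N17, N25: 75 each.
    N17: 10+75 = 85 > 80
    N25: 30+75 = 105 > 90
  N3 sheds 130 L/s to N25: 130 each.
    N25: 105+130 = 235 > 90
Round 2 — N17, N25 seize.
  N17 sheds 85 L/s: no online neighbours, lost.
  N25 sheds 235 L/s: no online neighbours, lost.
No further seizures.

4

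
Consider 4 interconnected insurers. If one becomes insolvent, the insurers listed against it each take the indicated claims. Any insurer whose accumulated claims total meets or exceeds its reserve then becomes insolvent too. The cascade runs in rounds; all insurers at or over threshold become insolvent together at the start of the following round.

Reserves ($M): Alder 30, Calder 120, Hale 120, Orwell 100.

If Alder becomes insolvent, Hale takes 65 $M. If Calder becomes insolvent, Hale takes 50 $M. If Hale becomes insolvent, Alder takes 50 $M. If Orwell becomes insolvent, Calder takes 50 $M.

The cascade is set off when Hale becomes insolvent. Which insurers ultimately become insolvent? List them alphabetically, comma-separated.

Alder, Hale

Round 1 — Hale becomes insolvent (initial).
  Alder: +50 → 50 ≥ 30
Round 2 — Alder becomes insolvent.
No further insolvencies.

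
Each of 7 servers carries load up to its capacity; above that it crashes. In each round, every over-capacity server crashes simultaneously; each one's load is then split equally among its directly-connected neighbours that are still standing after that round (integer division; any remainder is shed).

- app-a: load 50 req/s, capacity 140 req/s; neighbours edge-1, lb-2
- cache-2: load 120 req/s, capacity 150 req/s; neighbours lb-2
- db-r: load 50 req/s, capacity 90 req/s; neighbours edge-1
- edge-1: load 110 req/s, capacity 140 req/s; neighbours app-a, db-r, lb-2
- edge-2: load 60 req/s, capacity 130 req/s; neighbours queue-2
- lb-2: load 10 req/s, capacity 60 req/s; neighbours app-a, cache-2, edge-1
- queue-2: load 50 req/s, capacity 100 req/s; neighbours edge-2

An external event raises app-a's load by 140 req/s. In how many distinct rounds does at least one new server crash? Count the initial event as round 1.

3

Round 1 — app-a at 190 > 140. app-a crashes.
  app-a sheds 190 req/s to edge-1, lb-2: 95 each.
    edge-1: 110+95 = 205 > 140
    lb-2: 10+95 = 105 > 60
Round 2 — edge-1, lb-2 crash.
  edge-1 sheds 205 req/s to db-r: 205 each.
    db-r: 50+205 = 255 > 90
  lb-2 sheds 105 req/s to cache-2: 105 each.
    cache-2: 120+105 = 225 > 150
Round 3 — cache-2, db-r crash.
  cache-2 sheds 225 req/s: no online neighbours, lost.
  db-r sheds 255 req/s: no online neighbours, lost.
No further crashes.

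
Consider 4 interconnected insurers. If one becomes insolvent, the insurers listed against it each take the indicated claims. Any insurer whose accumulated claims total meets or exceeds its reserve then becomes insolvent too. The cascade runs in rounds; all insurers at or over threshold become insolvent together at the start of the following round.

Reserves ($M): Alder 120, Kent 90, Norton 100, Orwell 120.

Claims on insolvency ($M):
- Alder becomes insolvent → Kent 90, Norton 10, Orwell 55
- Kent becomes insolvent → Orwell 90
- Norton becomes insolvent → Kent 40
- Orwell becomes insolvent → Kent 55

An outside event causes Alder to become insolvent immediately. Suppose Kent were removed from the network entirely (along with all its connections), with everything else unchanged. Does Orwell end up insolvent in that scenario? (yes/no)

With Kent removed:
Round 1 — Alder becomes insolvent (initial).
  Norton: +10 → 10 < 100
  Orwell: +55 → 55 < 120
No further insolvencies.

no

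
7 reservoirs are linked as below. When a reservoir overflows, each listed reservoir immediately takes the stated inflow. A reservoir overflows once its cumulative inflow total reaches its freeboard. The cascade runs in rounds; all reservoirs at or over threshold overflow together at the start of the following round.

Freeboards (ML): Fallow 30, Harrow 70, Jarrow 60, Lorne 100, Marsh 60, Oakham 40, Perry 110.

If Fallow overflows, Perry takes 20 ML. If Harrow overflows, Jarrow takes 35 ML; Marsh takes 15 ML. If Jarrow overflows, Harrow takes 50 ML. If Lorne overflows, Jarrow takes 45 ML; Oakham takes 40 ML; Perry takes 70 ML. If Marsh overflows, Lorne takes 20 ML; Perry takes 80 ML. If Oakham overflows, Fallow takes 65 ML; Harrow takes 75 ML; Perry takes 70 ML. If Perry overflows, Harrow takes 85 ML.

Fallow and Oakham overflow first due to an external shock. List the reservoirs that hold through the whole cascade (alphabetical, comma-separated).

Round 1 — Fallow, Oakham overflow (initial).
  Harrow: +75 → 75 ≥ 70
  Perry: +20+70 → 90 < 110
Round 2 — Harrow overflows.
  Jarrow: +35 → 35 < 60
  Marsh: +15 → 15 < 60
No further overflows.

Jarrow, Lorne, Marsh, Perry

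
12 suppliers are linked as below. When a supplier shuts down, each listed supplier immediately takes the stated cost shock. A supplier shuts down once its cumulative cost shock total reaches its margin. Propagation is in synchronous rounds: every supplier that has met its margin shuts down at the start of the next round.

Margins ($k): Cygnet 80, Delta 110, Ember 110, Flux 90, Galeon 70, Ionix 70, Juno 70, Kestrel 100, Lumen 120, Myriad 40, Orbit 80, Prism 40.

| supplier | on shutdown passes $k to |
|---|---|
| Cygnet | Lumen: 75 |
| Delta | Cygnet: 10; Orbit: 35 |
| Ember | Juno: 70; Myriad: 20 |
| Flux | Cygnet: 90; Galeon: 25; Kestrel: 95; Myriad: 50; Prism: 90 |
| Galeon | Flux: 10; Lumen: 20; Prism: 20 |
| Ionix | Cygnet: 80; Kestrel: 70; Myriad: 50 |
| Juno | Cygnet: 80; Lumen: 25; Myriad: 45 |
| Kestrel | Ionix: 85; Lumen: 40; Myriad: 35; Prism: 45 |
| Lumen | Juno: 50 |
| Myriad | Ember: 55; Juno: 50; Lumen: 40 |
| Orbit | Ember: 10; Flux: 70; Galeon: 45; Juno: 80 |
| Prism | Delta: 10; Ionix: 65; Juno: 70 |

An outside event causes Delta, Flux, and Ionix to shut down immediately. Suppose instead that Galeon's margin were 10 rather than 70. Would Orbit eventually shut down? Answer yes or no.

With Galeon's margin at 10:
Round 1 — Delta, Flux, Ionix shut down (initial).
  Cygnet: +10+90+80 → 180 ≥ 80
  Galeon: +25 → 25 ≥ 10
  Kestrel: +95+70 → 165 ≥ 100
  Myriad: +50+50 → 100 ≥ 40
  Orbit: +35 → 35 < 80
  Prism: +90 → 90 ≥ 40
Round 2 — Cygnet, Galeon, Kestrel, Myriad, Prism shut down.
  Ember: +55 → 55 < 110
  Juno: +50+70 → 120 ≥ 70
  Lumen: +75+20+40+40 → 175 ≥ 120
Round 3 — Juno, Lumen shut down.
No further shutdowns.

no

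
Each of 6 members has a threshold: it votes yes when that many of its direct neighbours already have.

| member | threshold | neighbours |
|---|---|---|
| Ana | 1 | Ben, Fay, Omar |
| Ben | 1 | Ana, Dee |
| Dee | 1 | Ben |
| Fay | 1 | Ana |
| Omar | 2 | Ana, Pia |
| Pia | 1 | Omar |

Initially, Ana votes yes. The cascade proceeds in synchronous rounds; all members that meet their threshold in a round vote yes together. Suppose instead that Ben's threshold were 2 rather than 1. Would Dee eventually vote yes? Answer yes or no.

no

With Ben's threshold at 2:
Round 1 — Ana votes yes (initial).
Round 2 — checking thresholds:
  Ben: 1 of 2 neighbours < 2, holds.
  Fay: 1 of 1 neighbours ≥ 1, votes yes.
  Omar: 1 of 2 neighbours < 2, holds.
Round 3 — no new yes votes; cascade stops.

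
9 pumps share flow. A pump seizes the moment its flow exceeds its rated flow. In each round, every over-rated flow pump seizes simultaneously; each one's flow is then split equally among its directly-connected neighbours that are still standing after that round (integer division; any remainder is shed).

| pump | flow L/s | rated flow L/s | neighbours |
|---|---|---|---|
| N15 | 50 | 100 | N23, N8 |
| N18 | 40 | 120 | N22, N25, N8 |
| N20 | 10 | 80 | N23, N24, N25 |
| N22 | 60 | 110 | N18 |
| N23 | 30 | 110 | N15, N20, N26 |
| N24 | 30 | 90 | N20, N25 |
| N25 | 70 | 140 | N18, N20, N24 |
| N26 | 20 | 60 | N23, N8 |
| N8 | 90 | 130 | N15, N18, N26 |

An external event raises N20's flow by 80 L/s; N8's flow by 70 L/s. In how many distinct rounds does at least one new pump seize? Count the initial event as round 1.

3

Round 1 — N20 at 90 > 80; N8 at 160 > 130. N20, N8 seize.
  N20 sheds 90 L/s to N23, N24, N25: 30 each.
    N23: 30+30 = 60 ≤ 110
    N24: 30+30 = 60 ≤ 90
    N25: 70+30 = 100 ≤ 140
  N8 sheds 160 L/s to N15, N18, N26: 53 each (1 lost).
    N15: 50+53 = 103 > 100
    N18: 40+53 = 93 ≤ 120
    N26: 20+53 = 73 > 60
Round 2 — N15, N26 seize.
  N15 sheds 103 L/s to N23: 103 each.
    N23: 60+103 = 163 > 110
  N26 sheds 73 L/s to N23: 73 each.
    N23: 163+73 = 236 > 110
Round 3 — N23 seizes.
  N23 sheds 236 L/s: no online neighbours, lost.
No further seizures.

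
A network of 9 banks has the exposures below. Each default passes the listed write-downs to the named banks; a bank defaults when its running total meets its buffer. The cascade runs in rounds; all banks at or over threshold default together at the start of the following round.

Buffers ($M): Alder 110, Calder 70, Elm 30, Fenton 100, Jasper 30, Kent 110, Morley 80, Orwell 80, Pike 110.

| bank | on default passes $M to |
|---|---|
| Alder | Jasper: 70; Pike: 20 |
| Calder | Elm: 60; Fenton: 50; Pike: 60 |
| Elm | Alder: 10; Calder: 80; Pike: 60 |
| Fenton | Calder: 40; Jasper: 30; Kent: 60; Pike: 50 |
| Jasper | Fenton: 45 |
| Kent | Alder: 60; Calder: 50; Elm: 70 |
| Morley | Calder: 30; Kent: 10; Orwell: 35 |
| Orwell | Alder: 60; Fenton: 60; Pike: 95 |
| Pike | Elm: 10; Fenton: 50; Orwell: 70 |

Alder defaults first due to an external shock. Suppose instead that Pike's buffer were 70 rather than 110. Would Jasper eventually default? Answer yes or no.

With Pike's buffer at 70:
Round 1 — Alder defaults (initial).
  Jasper: +70 → 70 ≥ 30
  Pike: +20 → 20 < 70
Round 2 — Jasper defaults.
  Fenton: +45 → 45 < 100
No further defaults.

yes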